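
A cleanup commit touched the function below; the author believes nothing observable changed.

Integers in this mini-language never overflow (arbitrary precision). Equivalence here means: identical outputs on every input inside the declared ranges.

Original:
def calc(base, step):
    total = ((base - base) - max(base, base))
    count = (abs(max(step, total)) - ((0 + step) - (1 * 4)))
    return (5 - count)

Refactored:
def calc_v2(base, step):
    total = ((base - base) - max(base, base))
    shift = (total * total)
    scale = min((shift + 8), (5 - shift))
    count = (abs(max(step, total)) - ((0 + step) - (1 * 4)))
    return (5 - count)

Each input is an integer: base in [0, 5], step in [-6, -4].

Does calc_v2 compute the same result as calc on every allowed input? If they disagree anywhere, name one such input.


This is a faithful refactor — arithmetic usage differs, and statement counts differ, and min/max/abs usage differs, and local variable names differ, and constant usage differs, but the computed results match everywhere.
Spot check at base=5, step=-4 — calc: total := -5 | count := 12 | result -7. calc_v2: total := -5 | shift := 25 | scale := -20 | count := 12 | result -7. Both give -7.
Across all 18 domain points the two functions coincide.
verdict: equivalent


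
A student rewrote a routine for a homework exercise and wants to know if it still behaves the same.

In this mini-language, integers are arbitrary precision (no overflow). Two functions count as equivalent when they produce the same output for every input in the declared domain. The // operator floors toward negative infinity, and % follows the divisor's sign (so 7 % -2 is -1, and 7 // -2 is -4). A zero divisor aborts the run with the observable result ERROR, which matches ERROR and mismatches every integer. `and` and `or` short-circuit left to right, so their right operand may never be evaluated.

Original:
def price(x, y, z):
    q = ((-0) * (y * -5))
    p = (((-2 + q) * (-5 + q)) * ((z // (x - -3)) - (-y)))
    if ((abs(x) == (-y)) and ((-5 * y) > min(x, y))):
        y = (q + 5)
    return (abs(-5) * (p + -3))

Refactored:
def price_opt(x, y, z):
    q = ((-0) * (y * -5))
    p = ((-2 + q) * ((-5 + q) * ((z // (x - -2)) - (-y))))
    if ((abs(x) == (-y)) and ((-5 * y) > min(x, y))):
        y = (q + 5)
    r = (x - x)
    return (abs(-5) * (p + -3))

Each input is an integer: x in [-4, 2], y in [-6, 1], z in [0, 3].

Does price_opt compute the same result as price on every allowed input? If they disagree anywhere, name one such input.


These are not equivalent — on x=-4, y=-6, z=2 the outputs split (-415 vs -365).
price: q=0, then p=-80, then ((abs(x) == (-y)) and ((-5 * y) > min(x, y))) is false, then returns -415
price_opt: q=0, then p=-70, then ((abs(x) == (-y)) and ((-5 * y) > min(x, y))) is false, then r=0, then returns -365
verdict: not equivalent; witness: x=-4, y=-6, z=2


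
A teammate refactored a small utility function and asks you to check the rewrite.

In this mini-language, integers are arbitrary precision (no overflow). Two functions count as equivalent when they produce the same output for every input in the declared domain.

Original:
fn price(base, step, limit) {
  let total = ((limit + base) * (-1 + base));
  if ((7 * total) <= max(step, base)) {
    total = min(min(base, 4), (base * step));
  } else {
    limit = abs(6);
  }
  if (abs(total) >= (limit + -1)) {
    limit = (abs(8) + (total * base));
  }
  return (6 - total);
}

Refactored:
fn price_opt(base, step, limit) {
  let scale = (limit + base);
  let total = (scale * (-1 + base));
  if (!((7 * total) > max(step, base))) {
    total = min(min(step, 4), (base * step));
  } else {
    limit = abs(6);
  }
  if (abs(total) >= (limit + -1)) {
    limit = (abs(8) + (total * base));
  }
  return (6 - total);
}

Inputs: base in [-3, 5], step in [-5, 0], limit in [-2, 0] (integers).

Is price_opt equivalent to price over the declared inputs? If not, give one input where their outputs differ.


There is a counterexample at base=0, step=-5, limit=0: 6 on one side, 11 on the other.
price: total = 0; ((7 * total) <= max(step, base)) -> true; total = 0; (abs(total) >= (limit + -1)) -> true; limit = 8; return 6
price_opt: scale = 0; total = 0; (!((7 * total) > max(step, base))) -> true; total = -5; (abs(total) >= (limit + -1)) -> true; limit = 8; return 11
verdict: not equivalent; witness: base=0, step=-5, limit=0


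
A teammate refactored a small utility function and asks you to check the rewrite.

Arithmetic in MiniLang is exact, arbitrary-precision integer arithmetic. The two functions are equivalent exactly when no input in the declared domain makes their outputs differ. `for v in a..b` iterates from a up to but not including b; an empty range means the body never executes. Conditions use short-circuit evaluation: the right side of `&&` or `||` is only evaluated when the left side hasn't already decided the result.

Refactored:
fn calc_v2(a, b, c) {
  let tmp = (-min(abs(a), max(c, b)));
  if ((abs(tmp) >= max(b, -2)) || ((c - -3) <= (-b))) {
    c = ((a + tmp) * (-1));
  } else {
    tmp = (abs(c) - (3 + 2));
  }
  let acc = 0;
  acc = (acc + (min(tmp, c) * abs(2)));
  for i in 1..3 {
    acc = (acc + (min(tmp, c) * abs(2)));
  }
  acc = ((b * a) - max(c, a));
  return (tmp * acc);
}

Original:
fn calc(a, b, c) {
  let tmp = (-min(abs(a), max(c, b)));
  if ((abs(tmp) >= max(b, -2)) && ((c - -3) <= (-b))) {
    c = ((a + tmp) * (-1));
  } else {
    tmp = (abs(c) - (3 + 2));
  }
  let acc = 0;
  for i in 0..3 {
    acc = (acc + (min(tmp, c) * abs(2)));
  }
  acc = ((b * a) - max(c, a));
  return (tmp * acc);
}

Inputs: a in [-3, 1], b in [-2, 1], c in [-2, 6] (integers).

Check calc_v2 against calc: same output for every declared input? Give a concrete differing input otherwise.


Not equivalent: a=-3, b=-2, c=0 separates them (-30 vs 0).
calc: tmp := 0 | ((abs(tmp) >= max(b, -2)) && ((c - -3) <= (-b))): false | tmp := -5 | acc := 0 | iter i=0: | acc := -10 | iter i=1: | acc := -20 | iter i=2: | acc := -30 | acc := 6 | result -30
calc_v2: tmp := 0 | ((abs(tmp) >= max(b, -2)) || ((c - -3) <= (-b))): true | c := 3 | acc := 0 | acc := 0 | iter i=1: | acc := 0 | iter i=2: | acc := 0 | acc := 3 | result 0
verdict: not equivalent; witness: a=-3, b=-2, c=0


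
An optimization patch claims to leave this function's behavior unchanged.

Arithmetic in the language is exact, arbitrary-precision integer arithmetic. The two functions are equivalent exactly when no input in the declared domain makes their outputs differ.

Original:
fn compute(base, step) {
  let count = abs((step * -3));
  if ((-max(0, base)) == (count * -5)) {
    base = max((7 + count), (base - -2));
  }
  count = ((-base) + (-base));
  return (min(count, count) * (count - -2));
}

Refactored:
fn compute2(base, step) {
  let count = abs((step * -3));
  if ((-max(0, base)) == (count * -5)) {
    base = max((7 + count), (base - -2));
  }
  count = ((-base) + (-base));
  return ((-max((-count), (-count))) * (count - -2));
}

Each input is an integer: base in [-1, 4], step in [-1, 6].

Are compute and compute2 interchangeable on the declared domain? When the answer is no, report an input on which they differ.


Changes here: min/max/abs usage differs; the full 48-point sweep finds no disagreement.
verdict: equivalent


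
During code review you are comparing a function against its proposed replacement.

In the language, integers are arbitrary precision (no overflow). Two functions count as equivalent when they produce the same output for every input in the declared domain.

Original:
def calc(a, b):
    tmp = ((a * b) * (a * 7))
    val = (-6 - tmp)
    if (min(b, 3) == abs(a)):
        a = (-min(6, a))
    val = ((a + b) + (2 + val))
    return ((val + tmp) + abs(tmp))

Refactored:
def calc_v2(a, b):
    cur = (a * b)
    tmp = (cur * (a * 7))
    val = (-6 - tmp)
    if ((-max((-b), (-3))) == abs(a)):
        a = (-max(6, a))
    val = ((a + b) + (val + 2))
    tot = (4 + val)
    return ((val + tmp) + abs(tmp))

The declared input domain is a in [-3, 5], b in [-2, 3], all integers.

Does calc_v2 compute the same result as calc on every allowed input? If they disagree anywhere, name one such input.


Not equivalent: a=-3, b=3 separates them (191 vs 182).
calc: tmp = 189; val = -195; (min(b, 3) == abs(a)) -> true; a = 3; val = -187; return 191
calc_v2: cur = -9; tmp = 189; val = -195; ((-max((-b), (-3))) == abs(a)) -> true; a = -6; val = -196; tot = -192; return 182
verdict: not equivalent; witness: a=-3, b=3


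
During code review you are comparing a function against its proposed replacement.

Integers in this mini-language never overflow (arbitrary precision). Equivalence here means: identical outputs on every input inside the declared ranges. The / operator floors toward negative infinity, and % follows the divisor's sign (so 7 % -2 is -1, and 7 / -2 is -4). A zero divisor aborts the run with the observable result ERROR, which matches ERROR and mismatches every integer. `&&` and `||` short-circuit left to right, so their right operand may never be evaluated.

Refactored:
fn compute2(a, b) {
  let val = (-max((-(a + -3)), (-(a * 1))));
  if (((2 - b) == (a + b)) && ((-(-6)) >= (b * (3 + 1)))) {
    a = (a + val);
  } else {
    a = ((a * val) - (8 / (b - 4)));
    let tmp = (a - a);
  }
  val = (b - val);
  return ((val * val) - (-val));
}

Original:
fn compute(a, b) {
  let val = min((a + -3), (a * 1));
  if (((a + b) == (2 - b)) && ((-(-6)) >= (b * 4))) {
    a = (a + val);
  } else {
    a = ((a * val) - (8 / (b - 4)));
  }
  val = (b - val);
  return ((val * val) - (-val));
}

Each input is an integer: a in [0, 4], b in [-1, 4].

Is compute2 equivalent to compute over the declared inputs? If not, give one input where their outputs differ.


Behavior is preserved: although constant usage differs, min/max/abs usage differs, statement counts differ, local variable names differ, arithmetic usage differs, the outputs never diverge.
Spot check at a=3, b=4 — compute: val=0, then (((a + b) == (2 - b)) && ((-(-6)) >= (b * 4))) is false, then a zero divisor aborts: ERROR. compute2: val=0, then (((2 - b) == (a + b)) && ((-(-6)) >= (b * (3 + 1)))) is false, then a zero divisor aborts: ERROR. Both give ERROR.
Every one of the 30 inputs gives matching results.
verdict: equivalent


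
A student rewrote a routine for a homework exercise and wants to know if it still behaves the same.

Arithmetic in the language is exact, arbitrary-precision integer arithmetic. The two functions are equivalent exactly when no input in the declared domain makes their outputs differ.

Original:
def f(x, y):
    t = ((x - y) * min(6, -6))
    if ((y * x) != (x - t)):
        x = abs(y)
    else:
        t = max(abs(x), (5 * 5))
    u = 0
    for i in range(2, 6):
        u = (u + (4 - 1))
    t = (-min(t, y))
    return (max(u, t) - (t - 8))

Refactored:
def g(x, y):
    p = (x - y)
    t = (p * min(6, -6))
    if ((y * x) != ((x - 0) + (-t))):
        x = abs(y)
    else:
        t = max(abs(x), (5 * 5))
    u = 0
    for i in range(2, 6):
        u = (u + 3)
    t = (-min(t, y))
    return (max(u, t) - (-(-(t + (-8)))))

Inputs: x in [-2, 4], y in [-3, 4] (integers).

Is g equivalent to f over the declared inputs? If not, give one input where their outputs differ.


Reading the diff, among the changes: statement counts differ, arithmetic usage differs, constant usage differs, local variable names differ.
One worked example (x=-2, y=3) — f: t := 30 | ((y * x) != (x - t)): true | x := 3 | u := 0 | iter i=2: | u := 3 | iter i=3: | u := 6 | iter i=4: | u := 9 | iter i=5: | u := 12 | t := -3 | result 23; g: p := -5 | t := 30 | ((y * x) != ((x - 0) + (-t))): true | x := 3 | u := 0 | iter i=2: | u := 3 | iter i=3: | u := 6 | iter i=4: | u := 9 | iter i=5: | u := 12 | t := -3 | result 23; agreement on 23.
An exhaustive pass over the 56 declared inputs shows identical outputs.
verdict: equivalent


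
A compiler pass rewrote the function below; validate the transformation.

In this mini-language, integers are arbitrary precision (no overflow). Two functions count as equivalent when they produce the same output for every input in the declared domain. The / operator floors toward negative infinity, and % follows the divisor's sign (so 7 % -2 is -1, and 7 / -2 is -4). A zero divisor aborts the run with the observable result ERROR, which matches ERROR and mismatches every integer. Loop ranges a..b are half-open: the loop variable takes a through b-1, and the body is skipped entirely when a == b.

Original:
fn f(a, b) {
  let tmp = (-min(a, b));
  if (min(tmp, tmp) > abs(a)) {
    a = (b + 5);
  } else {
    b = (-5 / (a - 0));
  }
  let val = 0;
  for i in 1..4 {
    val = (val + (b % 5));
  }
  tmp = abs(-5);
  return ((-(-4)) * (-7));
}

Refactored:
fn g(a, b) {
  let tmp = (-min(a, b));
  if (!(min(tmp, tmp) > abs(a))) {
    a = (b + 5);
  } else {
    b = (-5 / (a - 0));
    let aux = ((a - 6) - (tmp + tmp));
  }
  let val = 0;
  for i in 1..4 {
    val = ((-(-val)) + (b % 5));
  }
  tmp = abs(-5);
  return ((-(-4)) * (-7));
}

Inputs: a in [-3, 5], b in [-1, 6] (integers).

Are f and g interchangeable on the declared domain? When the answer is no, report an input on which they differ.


Run the pair on a=0, b=-1.
f: tmp = 1; (min(tmp, tmp) > abs(a)) -> true; a = 4; val = 0; [i=1]; val = 4; [i=2]; val = 8; [i=3]; val = 12; tmp = 5; return -28
g: tmp = 1; (!(min(tmp, tmp) > abs(a))) -> false; division by zero -> ERROR
-28 != ERROR, so the rewrite changes behavior.
verdict: not equivalent; witness: a=0, b=-1


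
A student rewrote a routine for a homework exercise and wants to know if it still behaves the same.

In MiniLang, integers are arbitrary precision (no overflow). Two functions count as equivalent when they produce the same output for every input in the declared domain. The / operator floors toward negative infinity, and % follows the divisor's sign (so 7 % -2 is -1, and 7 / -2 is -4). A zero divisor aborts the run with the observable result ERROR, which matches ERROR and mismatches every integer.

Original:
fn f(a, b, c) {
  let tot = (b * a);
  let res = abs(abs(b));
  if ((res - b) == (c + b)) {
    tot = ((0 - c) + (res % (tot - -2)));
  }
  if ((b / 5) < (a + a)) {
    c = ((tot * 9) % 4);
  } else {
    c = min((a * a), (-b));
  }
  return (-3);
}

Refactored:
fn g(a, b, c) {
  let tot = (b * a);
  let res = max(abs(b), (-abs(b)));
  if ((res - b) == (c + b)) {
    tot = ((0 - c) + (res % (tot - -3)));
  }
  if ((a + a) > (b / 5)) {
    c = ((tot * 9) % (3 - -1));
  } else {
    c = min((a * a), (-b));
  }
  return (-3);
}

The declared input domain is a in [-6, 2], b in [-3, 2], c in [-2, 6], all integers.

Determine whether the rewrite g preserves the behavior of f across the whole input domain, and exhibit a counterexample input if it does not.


Input a=-3, b=1, c=-1: -3 from f versus ERROR from g.
verdict: not equivalent; witness: a=-3, b=1, c=-1


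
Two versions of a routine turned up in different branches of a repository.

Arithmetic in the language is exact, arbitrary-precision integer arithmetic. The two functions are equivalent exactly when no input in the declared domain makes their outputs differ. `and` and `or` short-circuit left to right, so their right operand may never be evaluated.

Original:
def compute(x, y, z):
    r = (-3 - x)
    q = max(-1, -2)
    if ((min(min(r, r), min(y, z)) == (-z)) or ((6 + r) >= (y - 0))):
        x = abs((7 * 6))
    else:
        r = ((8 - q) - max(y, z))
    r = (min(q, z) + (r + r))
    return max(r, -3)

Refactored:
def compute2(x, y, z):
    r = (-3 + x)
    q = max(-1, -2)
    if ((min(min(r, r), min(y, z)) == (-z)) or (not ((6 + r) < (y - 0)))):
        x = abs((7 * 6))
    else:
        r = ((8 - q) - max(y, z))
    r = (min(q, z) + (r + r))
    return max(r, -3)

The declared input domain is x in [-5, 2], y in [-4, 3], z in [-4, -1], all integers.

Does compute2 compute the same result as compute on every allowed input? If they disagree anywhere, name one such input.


Try x=-5, y=-4, z=-4.
compute: r := 2 | q := -1 | ((min(min(r, r), min(y, z)) == (-z)) or ((6 + r) >= (y - 0))): true | x := 42 | r := 0 | result 0
compute2: r := -8 | q := -1 | ((min(min(r, r), min(y, z)) == (-z)) or (not ((6 + r) < (y - 0)))): true | x := 42 | r := -20 | result -3
0 against -3: the behavior changed.
verdict: not equivalent; witness: x=-5, y=-4, z=-4


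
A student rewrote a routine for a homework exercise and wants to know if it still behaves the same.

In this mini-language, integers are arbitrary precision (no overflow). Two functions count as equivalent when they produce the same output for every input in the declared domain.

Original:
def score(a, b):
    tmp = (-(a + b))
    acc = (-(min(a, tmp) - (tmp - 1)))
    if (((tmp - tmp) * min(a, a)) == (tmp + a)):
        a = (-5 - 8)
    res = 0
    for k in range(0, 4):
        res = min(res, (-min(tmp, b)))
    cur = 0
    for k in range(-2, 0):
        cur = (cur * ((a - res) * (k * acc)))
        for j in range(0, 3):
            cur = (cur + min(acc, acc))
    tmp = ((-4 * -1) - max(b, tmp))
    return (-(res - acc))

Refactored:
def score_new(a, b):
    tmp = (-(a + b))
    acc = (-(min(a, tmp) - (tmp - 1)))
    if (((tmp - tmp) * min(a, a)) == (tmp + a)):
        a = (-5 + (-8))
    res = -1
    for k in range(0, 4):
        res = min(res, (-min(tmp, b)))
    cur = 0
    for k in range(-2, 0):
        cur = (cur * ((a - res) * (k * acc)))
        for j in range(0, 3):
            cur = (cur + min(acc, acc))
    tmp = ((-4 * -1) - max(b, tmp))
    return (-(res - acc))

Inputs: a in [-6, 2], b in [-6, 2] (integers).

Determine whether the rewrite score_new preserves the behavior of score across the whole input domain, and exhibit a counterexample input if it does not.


Input a=-6, b=-6: 17 from score versus 18 from score_new.
verdict: not equivalent; witness: a=-6, b=-6


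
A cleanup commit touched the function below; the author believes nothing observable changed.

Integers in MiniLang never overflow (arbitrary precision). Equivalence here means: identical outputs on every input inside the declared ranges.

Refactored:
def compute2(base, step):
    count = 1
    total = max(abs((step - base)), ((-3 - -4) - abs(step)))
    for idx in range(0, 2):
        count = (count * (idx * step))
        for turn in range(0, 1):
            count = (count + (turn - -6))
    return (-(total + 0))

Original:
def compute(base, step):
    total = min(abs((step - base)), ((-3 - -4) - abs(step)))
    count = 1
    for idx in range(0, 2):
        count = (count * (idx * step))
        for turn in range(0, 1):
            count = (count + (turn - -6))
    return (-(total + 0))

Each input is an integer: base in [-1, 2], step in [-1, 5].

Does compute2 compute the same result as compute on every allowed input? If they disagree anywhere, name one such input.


There is a counterexample at base=-1, step=1: 0 on one side, -2 on the other.
compute: total=0, then count=1, then (idx=0), then count=0, then (turn=0), then count=6, then (idx=1), then count=6, then (turn=0), then count=12, then returns 0
compute2: count=1, then total=2, then (idx=0), then count=0, then (turn=0), then count=6, then (idx=1), then count=6, then (turn=0), then count=12, then returns -2
verdict: not equivalent; witness: base=-1, step=1


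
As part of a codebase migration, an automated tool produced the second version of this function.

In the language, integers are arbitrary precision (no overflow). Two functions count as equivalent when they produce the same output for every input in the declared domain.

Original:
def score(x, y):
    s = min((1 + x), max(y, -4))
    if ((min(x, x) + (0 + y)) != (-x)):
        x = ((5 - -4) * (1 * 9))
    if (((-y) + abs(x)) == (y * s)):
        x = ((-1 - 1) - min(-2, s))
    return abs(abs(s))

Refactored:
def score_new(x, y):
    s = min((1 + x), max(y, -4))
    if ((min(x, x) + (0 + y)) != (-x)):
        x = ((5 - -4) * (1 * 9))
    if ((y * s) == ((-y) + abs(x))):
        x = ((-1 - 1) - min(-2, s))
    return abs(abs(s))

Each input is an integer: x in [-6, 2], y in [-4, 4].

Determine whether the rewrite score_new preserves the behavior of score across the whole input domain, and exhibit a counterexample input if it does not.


The two are interchangeable: same computation, different form, and every declared input agrees.
One worked example (x=-6, y=2) — score: s=-5, then ((min(x, x) + (0 + y)) != (-x)) is true, then x=81, then (((-y) + abs(x)) == (y * s)) is false, then returns 5; score_new: s=-5, then ((min(x, x) + (0 + y)) != (-x)) is true, then x=81, then ((y * s) == ((-y) + abs(x))) is false, then returns 5; agreement on 5.
Every one of the 81 inputs gives matching results.
verdict: equivalent


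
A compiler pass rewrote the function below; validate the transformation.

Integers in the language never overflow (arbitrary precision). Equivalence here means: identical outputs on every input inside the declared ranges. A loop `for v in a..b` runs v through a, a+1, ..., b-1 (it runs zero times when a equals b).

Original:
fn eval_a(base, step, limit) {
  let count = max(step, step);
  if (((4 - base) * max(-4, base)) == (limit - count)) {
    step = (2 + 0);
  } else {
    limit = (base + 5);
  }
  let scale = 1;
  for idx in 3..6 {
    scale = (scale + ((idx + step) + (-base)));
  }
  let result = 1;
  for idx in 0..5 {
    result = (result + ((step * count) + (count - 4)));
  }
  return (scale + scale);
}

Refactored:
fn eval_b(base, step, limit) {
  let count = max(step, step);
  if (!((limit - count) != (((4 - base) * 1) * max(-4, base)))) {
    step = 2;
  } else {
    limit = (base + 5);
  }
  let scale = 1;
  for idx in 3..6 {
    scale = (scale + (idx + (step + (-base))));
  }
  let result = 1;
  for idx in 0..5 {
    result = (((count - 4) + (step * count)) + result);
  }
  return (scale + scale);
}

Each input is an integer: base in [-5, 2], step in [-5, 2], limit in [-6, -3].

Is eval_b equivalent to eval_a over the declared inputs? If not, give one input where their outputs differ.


Comparing the listings, the differences include: arithmetic usage differs; comparison usage differs; constant usage differs; boolean connective usage differs.
Tracing base=-5, step=2, limit=-3: eval_a: count=2, then (((4 - base) * max(-4, base)) == (limit - count)) is false, then limit=0, then scale=1, then (idx=3), then scale=11, then (idx=4), then scale=22, then (idx=5), then scale=34, then result=1, then (idx=0), then result=3, then (idx=1), then result=5, then (idx=2), then result=7, then (idx=3), then result=9, then (idx=4), then result=11, then returns 68 | eval_b: count=2, then (!((limit - count) != (((4 - base) * 1) * max(-4, base)))) is false, then limit=0, then scale=1, then (idx=3), then scale=11, then (idx=4), then scale=22, then (idx=5), then scale=34, then result=1, then (idx=0), then result=3, then (idx=1), then result=5, then (idx=2), then result=7, then (idx=3), then result=9, then (idx=4), then result=11, then returns 68 — matching result 68.
Across all 256 domain points the two functions coincide.
verdict: equivalent


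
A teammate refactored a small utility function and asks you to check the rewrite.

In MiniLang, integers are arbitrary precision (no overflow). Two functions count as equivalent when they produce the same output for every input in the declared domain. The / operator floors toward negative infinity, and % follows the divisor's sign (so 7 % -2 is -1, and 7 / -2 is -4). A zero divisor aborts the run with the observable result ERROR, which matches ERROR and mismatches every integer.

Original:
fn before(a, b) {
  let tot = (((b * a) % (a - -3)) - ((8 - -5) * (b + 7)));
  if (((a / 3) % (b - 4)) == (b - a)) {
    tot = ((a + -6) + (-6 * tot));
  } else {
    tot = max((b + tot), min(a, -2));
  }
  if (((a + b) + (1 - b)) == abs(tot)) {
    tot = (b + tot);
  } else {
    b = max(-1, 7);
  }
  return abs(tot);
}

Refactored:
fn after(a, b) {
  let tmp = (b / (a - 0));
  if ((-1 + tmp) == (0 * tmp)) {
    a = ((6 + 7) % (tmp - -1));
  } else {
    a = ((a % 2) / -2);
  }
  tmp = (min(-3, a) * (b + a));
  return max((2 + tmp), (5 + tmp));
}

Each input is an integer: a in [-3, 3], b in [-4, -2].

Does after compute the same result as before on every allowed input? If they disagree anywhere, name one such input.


There is a counterexample at a=-3, b=-4: ERROR on one side, 14 on the other.
before: division by zero -> ERROR
after: tmp = 1; ((-1 + tmp) == (0 * tmp)) -> true; a = 1; tmp = 9; return 14
verdict: not equivalent; witness: a=-3, b=-4


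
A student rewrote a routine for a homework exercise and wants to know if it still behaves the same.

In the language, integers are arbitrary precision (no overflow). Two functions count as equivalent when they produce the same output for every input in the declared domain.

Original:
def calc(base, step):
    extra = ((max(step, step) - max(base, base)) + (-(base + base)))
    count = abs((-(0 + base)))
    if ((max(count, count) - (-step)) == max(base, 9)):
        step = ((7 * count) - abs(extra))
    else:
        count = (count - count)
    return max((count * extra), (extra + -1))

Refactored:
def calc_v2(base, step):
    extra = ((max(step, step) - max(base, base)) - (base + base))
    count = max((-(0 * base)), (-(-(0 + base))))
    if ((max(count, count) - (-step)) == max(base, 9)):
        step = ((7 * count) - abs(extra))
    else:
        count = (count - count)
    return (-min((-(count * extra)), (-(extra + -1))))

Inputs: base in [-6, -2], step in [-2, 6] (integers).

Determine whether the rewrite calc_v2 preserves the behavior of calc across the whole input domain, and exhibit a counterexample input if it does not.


Take base=-6, step=3.
calc: extra = 21; count = 6; ((max(count, count) - (-step)) == max(base, 9)) -> true; step = 21; return 126
calc_v2: extra = 21; count = 0; ((max(count, count) - (-step)) == max(base, 9)) -> false; count = 0; return 20
126 and 20 differ, so these are not the same function on this domain.
verdict: not equivalent; witness: base=-6, step=3


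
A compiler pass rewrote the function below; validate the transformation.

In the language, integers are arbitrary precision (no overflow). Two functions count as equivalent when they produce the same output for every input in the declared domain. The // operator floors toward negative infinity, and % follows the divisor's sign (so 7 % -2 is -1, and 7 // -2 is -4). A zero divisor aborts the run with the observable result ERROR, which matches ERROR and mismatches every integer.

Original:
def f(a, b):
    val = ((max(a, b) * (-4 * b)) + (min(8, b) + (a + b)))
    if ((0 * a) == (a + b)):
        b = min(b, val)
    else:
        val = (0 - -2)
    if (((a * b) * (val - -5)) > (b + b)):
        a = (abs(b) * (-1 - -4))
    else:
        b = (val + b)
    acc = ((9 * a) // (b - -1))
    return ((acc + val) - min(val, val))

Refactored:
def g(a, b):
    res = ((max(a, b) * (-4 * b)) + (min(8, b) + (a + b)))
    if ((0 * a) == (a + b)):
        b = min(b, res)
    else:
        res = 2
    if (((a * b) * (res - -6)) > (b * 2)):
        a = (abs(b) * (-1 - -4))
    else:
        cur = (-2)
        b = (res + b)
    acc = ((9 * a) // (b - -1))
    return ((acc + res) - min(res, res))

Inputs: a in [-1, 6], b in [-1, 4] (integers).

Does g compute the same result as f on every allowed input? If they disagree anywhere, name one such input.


The suspicious edit (`-5` became `-6`) never changes the result for any input inside the declared domain; all 48 inputs agree.
verdict: equivalent


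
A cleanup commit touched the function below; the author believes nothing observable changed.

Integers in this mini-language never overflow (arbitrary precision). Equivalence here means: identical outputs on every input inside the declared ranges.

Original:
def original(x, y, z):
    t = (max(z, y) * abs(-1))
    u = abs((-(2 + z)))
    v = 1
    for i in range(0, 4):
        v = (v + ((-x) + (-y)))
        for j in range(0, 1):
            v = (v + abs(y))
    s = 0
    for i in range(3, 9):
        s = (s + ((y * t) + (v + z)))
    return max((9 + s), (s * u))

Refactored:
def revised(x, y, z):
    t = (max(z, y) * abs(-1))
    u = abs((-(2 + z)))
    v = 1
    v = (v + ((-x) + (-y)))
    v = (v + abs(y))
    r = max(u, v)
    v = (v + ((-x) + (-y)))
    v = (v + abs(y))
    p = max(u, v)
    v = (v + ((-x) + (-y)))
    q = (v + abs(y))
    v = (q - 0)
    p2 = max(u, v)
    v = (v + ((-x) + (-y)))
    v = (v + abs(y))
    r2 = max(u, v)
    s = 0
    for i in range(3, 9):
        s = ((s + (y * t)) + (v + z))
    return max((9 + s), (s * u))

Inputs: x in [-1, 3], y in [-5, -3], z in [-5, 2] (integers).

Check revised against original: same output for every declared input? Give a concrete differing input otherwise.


Behavior is preserved: although local variable names differ, arithmetic usage differs, constant usage differs, min/max/abs usage differs, loop structure differs, statement counts differ, the outputs never diverge.
One worked example (x=1, y=-3, z=-5) — original: t becomes -3; next u becomes 3; next v becomes 1; next at i=0:; next v becomes 3; next at j=0:; next v becomes 6; next at i=1:; next v becomes 8; next at j=0:; next v becomes 11; next at i=2:; next v becomes 13; next at j=0:; next v becomes 16; next at i=3:; next v becomes 18; next at j=0:; next v becomes 21; next s becomes 0; next at i=3:; next s becomes 25; next at i=4:; next s becomes 50; next at i=5:; next s becomes 75; next at i=6:; next s becomes 100; next at i=7:; next s becomes 125; next at i=8:; next s becomes 150; next final value 450; revised: t becomes -3; next u becomes 3; next v becomes 1; next v becomes 3; next v becomes 6; next r becomes 6; next v becomes 8; next v becomes 11; next p becomes 11; next v becomes 13; next q becomes 16; next v becomes 16; next p2 becomes 16; next v becomes 18; next v becomes 21; next r2 becomes 21; next s becomes 0; next at i=3:; next s becomes 25; next at i=4:; next s becomes 50; next at i=5:; next s becomes 75; next at i=6:; next s becomes 100; next at i=7:; next s becomes 125; next at i=8:; next s becomes 150; next final value 450; agreement on 450.
An exhaustive pass over the 120 declared inputs shows identical outputs.
verdict: equivalent


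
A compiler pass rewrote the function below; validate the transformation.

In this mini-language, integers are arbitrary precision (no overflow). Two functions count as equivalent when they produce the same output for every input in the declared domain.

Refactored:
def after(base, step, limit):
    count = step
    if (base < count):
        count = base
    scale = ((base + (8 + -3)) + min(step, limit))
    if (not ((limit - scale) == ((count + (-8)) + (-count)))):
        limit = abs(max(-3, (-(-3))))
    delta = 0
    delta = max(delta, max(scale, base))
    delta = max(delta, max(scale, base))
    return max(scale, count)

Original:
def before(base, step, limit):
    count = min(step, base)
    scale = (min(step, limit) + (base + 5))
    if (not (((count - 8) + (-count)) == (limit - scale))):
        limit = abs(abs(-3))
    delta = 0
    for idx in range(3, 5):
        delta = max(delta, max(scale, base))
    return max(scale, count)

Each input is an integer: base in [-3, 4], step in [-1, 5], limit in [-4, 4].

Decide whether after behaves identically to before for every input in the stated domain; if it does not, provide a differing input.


Differences: local variable names differ; comparison usage differs; min/max/abs usage differs; constant usage differs; loop structure differs; statement counts differ; branching structure differs; arithmetic usage differs — yet all 504 inputs agree.
verdict: equivalent


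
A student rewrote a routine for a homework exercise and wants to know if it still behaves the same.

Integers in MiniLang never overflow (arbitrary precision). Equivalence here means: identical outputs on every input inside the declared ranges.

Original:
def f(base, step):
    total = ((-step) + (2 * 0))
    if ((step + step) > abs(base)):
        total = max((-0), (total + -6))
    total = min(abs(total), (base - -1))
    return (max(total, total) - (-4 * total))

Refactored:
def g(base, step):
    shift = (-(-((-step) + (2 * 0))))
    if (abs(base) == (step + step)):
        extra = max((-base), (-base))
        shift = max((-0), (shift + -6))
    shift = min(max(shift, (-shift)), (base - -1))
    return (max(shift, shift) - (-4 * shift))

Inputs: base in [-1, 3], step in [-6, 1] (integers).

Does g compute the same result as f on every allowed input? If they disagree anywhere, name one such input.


Run the pair on base=0, step=1.
f: total = -1; ((step + step) > abs(base)) -> true; total = 0; total = 0; return 0
g: shift = -1; (abs(base) == (step + step)) -> false; shift = 1; return 5
0 against 5: the behavior changed.
verdict: not equivalent; witness: base=0, step=1


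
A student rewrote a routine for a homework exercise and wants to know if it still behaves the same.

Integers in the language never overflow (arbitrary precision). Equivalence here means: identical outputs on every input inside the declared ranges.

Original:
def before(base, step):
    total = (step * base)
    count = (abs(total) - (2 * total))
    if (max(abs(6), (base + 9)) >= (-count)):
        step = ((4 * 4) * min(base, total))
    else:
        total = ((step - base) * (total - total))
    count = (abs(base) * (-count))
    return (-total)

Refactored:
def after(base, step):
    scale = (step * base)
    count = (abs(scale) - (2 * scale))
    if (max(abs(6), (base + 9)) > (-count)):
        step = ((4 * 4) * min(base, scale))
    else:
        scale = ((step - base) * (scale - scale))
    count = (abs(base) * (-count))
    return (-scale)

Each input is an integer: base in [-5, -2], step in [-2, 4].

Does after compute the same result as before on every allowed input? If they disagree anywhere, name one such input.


There is a counterexample at base=-3, step=-2: -6 on one side, 0 on the other.
before: total := 6 | count := -6 | (max(abs(6), (base + 9)) >= (-count)): true | step := -48 | count := 18 | result -6
after: scale := 6 | count := -6 | (max(abs(6), (base + 9)) > (-count)): false | scale := 0 | count := 18 | result 0
verdict: not equivalent; witness: base=-3, step=-2


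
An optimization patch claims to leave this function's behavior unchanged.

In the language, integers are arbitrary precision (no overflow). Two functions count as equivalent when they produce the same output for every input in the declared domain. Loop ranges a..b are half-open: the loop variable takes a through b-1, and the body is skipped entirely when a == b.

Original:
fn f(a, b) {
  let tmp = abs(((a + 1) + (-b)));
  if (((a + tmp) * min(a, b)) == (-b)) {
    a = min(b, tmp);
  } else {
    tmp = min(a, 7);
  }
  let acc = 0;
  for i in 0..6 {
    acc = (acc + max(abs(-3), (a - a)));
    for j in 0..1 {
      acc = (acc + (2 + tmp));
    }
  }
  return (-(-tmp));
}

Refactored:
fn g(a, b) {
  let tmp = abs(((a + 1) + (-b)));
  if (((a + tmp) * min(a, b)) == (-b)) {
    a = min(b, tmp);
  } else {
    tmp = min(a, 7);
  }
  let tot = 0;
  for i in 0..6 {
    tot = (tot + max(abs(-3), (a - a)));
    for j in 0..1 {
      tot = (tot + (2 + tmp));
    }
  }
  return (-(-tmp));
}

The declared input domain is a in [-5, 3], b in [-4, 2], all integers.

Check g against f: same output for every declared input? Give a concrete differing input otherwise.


Changes here: local variable names differ; the full 63-point sweep finds no disagreement.
verdict: equivalent


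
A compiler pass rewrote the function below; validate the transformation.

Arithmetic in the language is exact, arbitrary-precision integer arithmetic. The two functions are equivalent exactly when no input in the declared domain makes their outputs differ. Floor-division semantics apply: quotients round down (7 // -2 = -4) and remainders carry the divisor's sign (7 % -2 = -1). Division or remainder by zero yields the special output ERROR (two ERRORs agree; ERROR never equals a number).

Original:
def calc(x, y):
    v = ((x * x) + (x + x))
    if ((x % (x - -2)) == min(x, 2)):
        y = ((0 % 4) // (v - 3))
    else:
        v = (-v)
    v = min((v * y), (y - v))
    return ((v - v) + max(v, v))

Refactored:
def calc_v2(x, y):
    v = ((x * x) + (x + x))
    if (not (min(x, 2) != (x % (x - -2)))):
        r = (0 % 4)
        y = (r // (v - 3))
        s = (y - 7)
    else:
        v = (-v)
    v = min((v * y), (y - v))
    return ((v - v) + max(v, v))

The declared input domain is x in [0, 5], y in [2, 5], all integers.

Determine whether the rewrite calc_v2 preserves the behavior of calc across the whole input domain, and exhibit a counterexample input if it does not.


The two are interchangeable: local variable names differ; also boolean connective usage differs; also arithmetic usage differs; also comparison usage differs; also statement counts differ; also constant usage differs, and every declared input agrees.
As a probe, take x=2, y=2: calc runs v becomes 8; next ((x % (x - -2)) == min(x, 2)) evaluates to true; next y becomes 0; next v becomes -8; next final value -8; calc_v2 runs v becomes 8; next (not (min(x, 2) != (x % (x - -2)))) evaluates to true; next r becomes 0; next y becomes 0; next s becomes -7; next v becomes -8; next final value -8; both end at -8.
Sweeping the whole domain (24 inputs) finds no disagreement.
verdict: equivalent


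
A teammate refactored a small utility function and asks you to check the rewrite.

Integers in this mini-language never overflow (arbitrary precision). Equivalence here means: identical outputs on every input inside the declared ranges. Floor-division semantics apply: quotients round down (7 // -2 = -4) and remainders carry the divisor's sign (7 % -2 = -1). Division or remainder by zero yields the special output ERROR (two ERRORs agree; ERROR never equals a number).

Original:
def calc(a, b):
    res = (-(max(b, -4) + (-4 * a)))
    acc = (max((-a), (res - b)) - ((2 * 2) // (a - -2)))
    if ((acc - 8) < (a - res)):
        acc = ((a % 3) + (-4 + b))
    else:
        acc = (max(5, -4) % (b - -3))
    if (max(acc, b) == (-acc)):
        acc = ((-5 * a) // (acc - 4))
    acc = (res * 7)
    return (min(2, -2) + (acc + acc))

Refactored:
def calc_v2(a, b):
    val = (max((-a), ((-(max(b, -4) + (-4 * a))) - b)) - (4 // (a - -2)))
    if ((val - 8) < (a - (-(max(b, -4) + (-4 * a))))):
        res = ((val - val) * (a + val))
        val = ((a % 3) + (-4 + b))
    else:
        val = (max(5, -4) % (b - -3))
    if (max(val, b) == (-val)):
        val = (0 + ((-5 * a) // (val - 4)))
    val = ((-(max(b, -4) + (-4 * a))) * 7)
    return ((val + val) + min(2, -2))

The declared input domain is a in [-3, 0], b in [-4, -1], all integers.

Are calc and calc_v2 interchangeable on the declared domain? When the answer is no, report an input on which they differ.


Although constant usage differs; also min/max/abs usage differs; also arithmetic usage differs; also local variable names differ, 16/16 inputs agree.
verdict: equivalent


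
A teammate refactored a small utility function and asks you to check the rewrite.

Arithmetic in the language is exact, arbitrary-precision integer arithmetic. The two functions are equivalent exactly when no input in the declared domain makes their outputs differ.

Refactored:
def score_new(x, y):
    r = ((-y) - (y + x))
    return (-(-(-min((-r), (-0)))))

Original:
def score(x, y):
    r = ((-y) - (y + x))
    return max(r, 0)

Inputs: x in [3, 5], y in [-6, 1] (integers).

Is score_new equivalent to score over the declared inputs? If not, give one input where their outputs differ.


Behavior is preserved: although min/max/abs usage differs, the outputs never diverge.
Spot check at x=4, y=-6 — score: r becomes 8; next final value 8. score_new: r becomes 8; next final value 8. Both give 8.
Every one of the 24 inputs gives matching results.
verdict: equivalent


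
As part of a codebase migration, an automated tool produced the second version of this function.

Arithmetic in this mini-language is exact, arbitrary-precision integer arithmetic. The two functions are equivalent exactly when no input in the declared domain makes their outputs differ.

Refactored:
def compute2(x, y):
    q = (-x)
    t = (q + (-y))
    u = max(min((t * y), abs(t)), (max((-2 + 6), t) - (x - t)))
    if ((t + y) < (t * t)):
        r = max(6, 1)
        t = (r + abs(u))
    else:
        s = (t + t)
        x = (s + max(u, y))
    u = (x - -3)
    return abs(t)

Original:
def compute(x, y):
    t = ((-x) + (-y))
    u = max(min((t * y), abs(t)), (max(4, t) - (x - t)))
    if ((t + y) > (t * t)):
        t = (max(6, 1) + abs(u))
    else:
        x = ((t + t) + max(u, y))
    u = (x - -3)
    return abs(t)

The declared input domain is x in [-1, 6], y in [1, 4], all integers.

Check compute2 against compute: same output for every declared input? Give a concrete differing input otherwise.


Run the pair on x=-1, y=1.
compute: t=0, then u=5, then ((t + y) > (t * t)) is true, then t=11, then u=2, then returns 11
compute2: q=1, then t=0, then u=5, then ((t + y) < (t * t)) is false, then s=0, then x=5, then u=8, then returns 0
11 vs 0 — the two versions disagree here.
verdict: not equivalent; witness: x=-1, y=1
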